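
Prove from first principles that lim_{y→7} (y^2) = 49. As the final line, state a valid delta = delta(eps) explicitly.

delta = min(1, eps/15)

Suppose eps > 0. We seek delta > 0 with 0 < |y − 7| < delta ⇒ |y^2 − 49| < eps.
Factor: y^2 − 49 = (y − 7)(y + 7), so |y^2 − 49| = |y − 7|·|y + 7|.
Restrict delta ≤ 1. Then |y − 7| < 1 gives |y| < 8, so by the triangle inequality |y + 7| ≤ 8 + 7 = 15.
Hence |y^2 − 49| ≤ 15|y − 7|, which is < eps once |y − 7| < eps/15.
Take delta = min(1, eps/15). If 0 < |y − 7| < delta then both bounds hold and |y^2 − 49| ≤ 15|y − 7| < 15·(eps/15) = eps.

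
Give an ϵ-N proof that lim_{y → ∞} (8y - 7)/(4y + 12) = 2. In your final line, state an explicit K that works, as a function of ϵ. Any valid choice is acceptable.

Let ϵ > 0 be given. We seek K > 0 such that y > K implies |(8y - 7)/(4y + 12) − 2| < ϵ.
(8y - 7)/(4y + 12) − 2 = (4(8y - 7) − 8(4y + 12)) / (4(4y + 12)) = -124/(4(4y + 12)).
For y > 0 we have 4y + 12 > 4y, so |(8y - 7)/(4y + 12) − 2| = 124/(4(4y + 12)) < 124/(4·4y) = (31/4)/y.
Thus |(8y - 7)/(4y + 12) − 2| < ϵ whenever y > (31/4)/ϵ.
Take K = (31/4)/ϵ. If y > K then |(8y - 7)/(4y + 12) − 2| < (31/4)/y < ϵ.

K = (31/4)/ϵ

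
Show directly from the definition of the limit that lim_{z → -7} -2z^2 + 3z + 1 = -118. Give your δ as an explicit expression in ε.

δ = min(2, ε/35)

Fix ε > 0. We want δ > 0 such that 0 < |z + 7| < δ implies |(-2z^2 + 3z + 1) + 118| < ε.
(-2z^2 + 3z + 1) + 118 = -2z^2 + 3z + 119 = (z + 7)(-2z + 17).
So |(-2z^2 + 3z + 1) + 118| = |z + 7|·|-2z + 17|.
Require δ ≤ 2. Then |z + 7| < 2 gives |z| < 9, and by the triangle inequality |-2z + 17| ≤ 2·9 + 17 = 35.
Hence |(-2z^2 + 3z + 1) + 118| ≤ 35|z + 7| < ε provided |z + 7| < ε/35.
Take δ = min(2, ε/35). Then 0 < |z + 7| < δ gives both |z + 7| < 2 and |z + 7| < ε/35, so |(-2z^2 + 3z + 1) + 118| < ε.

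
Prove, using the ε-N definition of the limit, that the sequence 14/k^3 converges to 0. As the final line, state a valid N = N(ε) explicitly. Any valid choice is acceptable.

Suppose ε > 0. For k ≥ 1, |14/k^3 − 0| = 14/k^3.
14/k^3 < ε ⇔ k^3 > 14/ε ⇔ k > (14/ε)^{1/3}.
Take N = (14/ε)^{1/3}. Then k > N implies 14/k^3 < ε.

N = (14/ε)^{1/3}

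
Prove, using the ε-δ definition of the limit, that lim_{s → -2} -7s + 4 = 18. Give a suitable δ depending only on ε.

δ = ε/7

Let ε > 0 be given. We need δ > 0 so that 0 < |s + 2| < δ implies |(-7s + 4) − 18| < ε.
|(-7s + 4) − 18| = |-7s - 14| = 7|s + 2|.
Thus it suffices that |s + 2| < ε/7.
Choosing δ = ε/7 gives |(-7s + 4) − 18| = 7|s + 2| < ε whenever |s + 2| < δ.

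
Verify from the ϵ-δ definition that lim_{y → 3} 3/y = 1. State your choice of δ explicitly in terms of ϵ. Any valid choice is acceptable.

δ = min(3/2, (3/2)ϵ)

Let ϵ > 0. We seek δ > 0 such that 0 < |y − 3| < δ implies |3/y − 1| < ϵ.
|3/y − 1| = 3·|3 − y|/(3·|y|) = 3|y − 3|/(3|y|).
Require δ ≤ 3/2 so that |y| > 3 − 3/2 = 3/2, hence 3|y| > 9/2.
Then |3/y − 1| < 3|y − 3|/(9/2), which is < ϵ when |y − 3| < (3/2)ϵ.
Take δ = min(3/2, (3/2)ϵ). Then 0 < |y − 3| < δ gives both |y − 3| < 3/2 and |y − 3| < (3/2)ϵ, so |3/y − 1| < ϵ.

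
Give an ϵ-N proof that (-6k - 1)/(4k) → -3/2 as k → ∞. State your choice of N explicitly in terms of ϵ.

N = (1/4)/ϵ

Suppose ϵ > 0. For k ≥ 1, |(-6k - 1)/(4k) + 3/2| = |-4|/(4(4k)) = 4/(4(4k)).
Since 4k ≥ 4k for k ≥ 1, this is ≤ 4/(4·4k) = (1/4)/k.
So |(-6k - 1)/(4k) + 3/2| < ϵ whenever k > (1/4)/ϵ.
Take N = (1/4)/ϵ. If k > N then |(-6k - 1)/(4k) + 3/2| ≤ (1/4)/k < ϵ.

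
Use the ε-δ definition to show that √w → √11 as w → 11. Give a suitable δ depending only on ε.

Let ε > 0. We want δ > 0 such that 0 < |w − 11| < δ implies |√w − √11| < ε.
Rationalise: √w − √11 = (w − 11)/(√w + √11), so |√w − √11| = |w − 11|/(√w + √11).
Restrict δ ≤ 11 so that |w − 11| < 11 forces w > 0, and then √w + √11 > √11.
Hence |√w − √11| < |w − 11|/√11, which is < ε once |w − 11| < √11·ε.
Take δ = min(11, √11·ε). If 0 < |w − 11| < δ then w > 0 and |√w − √11| < |w − 11|/√11 < ε.

δ = min(11, √11·ε)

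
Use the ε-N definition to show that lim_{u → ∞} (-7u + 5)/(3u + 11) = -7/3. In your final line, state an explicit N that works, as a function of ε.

Suppose ε > 0. We seek N > 0 such that u > N implies |(-7u + 5)/(3u + 11) + 7/3| < ε.
(-7u + 5)/(3u + 11) + 7/3 = (3(-7u + 5) − (-7)(3u + 11)) / (3(3u + 11)) = 92/(3(3u + 11)).
For u > 0 we have 3u + 11 > 3u, so |(-7u + 5)/(3u + 11) + 7/3| = 92/(3(3u + 11)) < 92/(3·3u) = (92/9)/u.
Thus |(-7u + 5)/(3u + 11) + 7/3| < ε whenever u > (92/9)/ε.
Take N = (92/9)/ε. If u > N then |(-7u + 5)/(3u + 11) + 7/3| < (92/9)/u < ε.

N = (92/9)/ε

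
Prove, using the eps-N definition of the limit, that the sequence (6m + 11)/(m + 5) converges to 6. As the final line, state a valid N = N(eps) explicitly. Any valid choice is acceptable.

Fix eps > 0. For m ≥ 1, |(6m + 11)/(m + 5) − 6| = |-19|/((m + 5)) = 19/((m + 5)).
Since m + 5 ≥ m for m ≥ 1, this is ≤ 19/(m) = 19/m.
So |(6m + 11)/(m + 5) − 6| < eps whenever m > 19/eps.
Take N = 19/eps. If m > N then |(6m + 11)/(m + 5) − 6| ≤ 19/m < eps.

N = 19/eps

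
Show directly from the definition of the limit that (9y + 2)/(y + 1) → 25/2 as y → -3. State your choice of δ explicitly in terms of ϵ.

Let ϵ > 0. We want δ > 0 with 0 < |y + 3| < δ ⇒ |(9y + 2)/(y + 1) − (25/2)| < ϵ.
Combining over a common denominator, (9y + 2)/(y + 1) − (25/2) = [(9y + 2)·(-2) − (-25)·(y + 1)] / [(-2)·(y + 1)] = 7(y + 3) / ((-2)(y + 1)).
So |(9y + 2)/(y + 1) − (25/2)| = 7|y + 3| / (2·|y + 1|).
Restrict δ ≤ 1. Then |y + 3| < 1 gives |y + 1| = |(y + 3) + (-2)| ≥ 2 − 1 = 1.
Hence |(9y + 2)/(y + 1) − (25/2)| < 7|y + 3|/(2·1) = (7/2)|y + 3|, which is < ϵ once |y + 3| < (2/7)ϵ.
Take δ = min(1, (2/7)ϵ). Then 0 < |y + 3| < δ forces both bounds, so |(9y + 2)/(y + 1) − (25/2)| < ϵ.

δ = min(1, (2/7)ϵ)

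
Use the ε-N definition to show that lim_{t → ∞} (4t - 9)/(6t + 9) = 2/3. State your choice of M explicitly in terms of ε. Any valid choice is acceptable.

Let ε > 0 be given. We seek M > 0 such that t > M implies |(4t - 9)/(6t + 9) − (2/3)| < ε.
(4t - 9)/(6t + 9) − (2/3) = (6(4t - 9) − 4(6t + 9)) / (6(6t + 9)) = -90/(6(6t + 9)).
For t > 0 we have 6t + 9 > 6t, so |(4t - 9)/(6t + 9) − (2/3)| = 90/(6(6t + 9)) < 90/(6·6t) = (5/2)/t.
Thus |(4t - 9)/(6t + 9) − (2/3)| < ε whenever t > (5/2)/ε.
Take M = (5/2)/ε. If t > M then |(4t - 9)/(6t + 9) − (2/3)| < (5/2)/t < ε.

M = (5/2)/ε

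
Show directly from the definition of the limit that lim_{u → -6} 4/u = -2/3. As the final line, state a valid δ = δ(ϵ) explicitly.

Suppose ϵ > 0. We seek δ > 0 such that 0 < |u + 6| < δ implies |4/u + 2/3| < ϵ.
|4/u + 2/3| = 4·|-6 − u|/(6·|u|) = 4|u + 6|/(6|u|).
Restrict δ ≤ 3. Then |u + 6| < 3 gives |u| > 3, so 6|u| > 18.
Then |4/u + 2/3| < 4|u + 6|/18, which is < ϵ when |u + 6| < (9/2)ϵ.
Take δ = min(3, (9/2)ϵ). Then 0 < |u + 6| < δ gives both |u + 6| < 3 and |u + 6| < (9/2)ϵ, so |4/u + 2/3| < ϵ.

δ = min(3, (9/2)ϵ)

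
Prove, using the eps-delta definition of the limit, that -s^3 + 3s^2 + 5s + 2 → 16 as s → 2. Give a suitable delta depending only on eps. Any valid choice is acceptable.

Let eps > 0. We want delta > 0 such that 0 < |s − 2| < delta implies |(-s^3 + 3s^2 + 5s + 2) − 16| < eps.
(-s^3 + 3s^2 + 5s + 2) − 16 = -s^3 + 3s^2 + 5s - 14 = (s − 2)(-s^2 + s + 7).
So |(-s^3 + 3s^2 + 5s + 2) − 16| = |s − 2|·|-s^2 + s + 7|.
Assume first that |s − 2| < 1, so |s| < 3. Then |-s^2 + s + 7| ≤ 3^2 + 3 + 7 = 19.
Hence |(-s^3 + 3s^2 + 5s + 2) − 16| ≤ 19|s − 2| < eps provided |s − 2| < eps/19.
Choosing delta = min(1, eps/19) ensures both conditions, hence |(-s^3 + 3s^2 + 5s + 2) − 16| < eps.

delta = min(1, eps/19)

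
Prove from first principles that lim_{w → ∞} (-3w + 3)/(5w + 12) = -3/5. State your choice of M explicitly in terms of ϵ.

Fix ϵ > 0. We seek M > 0 such that w > M implies |(-3w + 3)/(5w + 12) + 3/5| < ϵ.
(-3w + 3)/(5w + 12) + 3/5 = (5(-3w + 3) − (-3)(5w + 12)) / (5(5w + 12)) = 51/(5(5w + 12)).
For w > 0 we have 5w + 12 > 5w, so |(-3w + 3)/(5w + 12) + 3/5| = 51/(5(5w + 12)) < 51/(5·5w) = (51/25)/w.
Thus |(-3w + 3)/(5w + 12) + 3/5| < ϵ whenever w > (51/25)/ϵ.
Take M = (51/25)/ϵ. If w > M then |(-3w + 3)/(5w + 12) + 3/5| < (51/25)/w < ϵ.

M = (51/25)/ϵ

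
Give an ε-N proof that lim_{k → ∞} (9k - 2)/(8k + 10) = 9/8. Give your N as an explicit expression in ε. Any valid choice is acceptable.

N = (53/32)/ε

Let ε > 0. For k ≥ 1, |(9k - 2)/(8k + 10) − (9/8)| = |-106|/(8(8k + 10)) = 106/(8(8k + 10)).
Since 8k + 10 ≥ 8k for k ≥ 1, this is ≤ 106/(8·8k) = (53/32)/k.
So |(9k - 2)/(8k + 10) − (9/8)| < ε whenever k > (53/32)/ε.
Take N = (53/32)/ε. If k > N then |(9k - 2)/(8k + 10) − (9/8)| ≤ (53/32)/k < ε.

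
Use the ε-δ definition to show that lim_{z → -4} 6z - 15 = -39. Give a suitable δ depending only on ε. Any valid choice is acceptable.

Let ε > 0 be given. We need δ > 0 so that 0 < |z + 4| < δ implies |(6z - 15) + 39| < ε.
|(6z - 15) + 39| = |6z + 24| = 6|z + 4|.
Thus it suffices that |z + 4| < ε/6.
Take δ = ε/6. If 0 < |z + 4| < δ then |(6z - 15) + 39| = 6|z + 4| < 6·(ε/6) = ε.

δ = ε/6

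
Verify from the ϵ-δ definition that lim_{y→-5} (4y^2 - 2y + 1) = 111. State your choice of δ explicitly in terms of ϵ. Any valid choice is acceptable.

δ = min(1, ϵ/46)

Fix ϵ > 0. We want δ > 0 such that 0 < |y + 5| < δ implies |(4y^2 - 2y + 1) − 111| < ϵ.
(4y^2 - 2y + 1) − 111 = 4y^2 - 2y - 110 = (y + 5)(4y - 22).
So |(4y^2 - 2y + 1) − 111| = |y + 5|·|4y - 22|.
Assume first that |y + 5| < 1, so |y| < 6. Then |4y - 22| ≤ 4·6 + 22 = 46.
Hence |(4y^2 - 2y + 1) − 111| ≤ 46|y + 5| < ϵ provided |y + 5| < ϵ/46.
Take δ = min(1, ϵ/46). Then 0 < |y + 5| < δ gives both |y + 5| < 1 and |y + 5| < ϵ/46, so |(4y^2 - 2y + 1) − 111| < ϵ.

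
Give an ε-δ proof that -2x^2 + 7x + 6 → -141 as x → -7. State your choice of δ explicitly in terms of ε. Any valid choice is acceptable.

Let ε > 0. We want δ > 0 such that 0 < |x + 7| < δ implies |(-2x^2 + 7x + 6) + 141| < ε.
(-2x^2 + 7x + 6) + 141 = -2x^2 + 7x + 147 = (x + 7)(-2x + 21).
So |(-2x^2 + 7x + 6) + 141| = |x + 7|·|-2x + 21|.
Assume first that |x + 7| < 1, so |x| < 8. Then |-2x + 21| ≤ 2·8 + 21 = 37.
Hence |(-2x^2 + 7x + 6) + 141| ≤ 37|x + 7| < ε provided |x + 7| < ε/37.
Take δ = min(1, ε/37). Then 0 < |x + 7| < δ gives both |x + 7| < 1 and |x + 7| < ε/37, so |(-2x^2 + 7x + 6) + 141| < ε.

δ = min(1, ε/37)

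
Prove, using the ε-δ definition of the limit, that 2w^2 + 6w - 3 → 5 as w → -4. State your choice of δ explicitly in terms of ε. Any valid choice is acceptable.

Let ε > 0 be given. We want δ > 0 such that 0 < |w + 4| < δ implies |(2w^2 + 6w - 3) − 5| < ε.
(2w^2 + 6w - 3) − 5 = 2w^2 + 6w - 8 = (w + 4)(2w - 2).
So |(2w^2 + 6w - 3) − 5| = |w + 4|·|2w - 2|.
Require δ ≤ 1. Then |w + 4| < 1 gives |w| < 5, and by the triangle inequality |2w - 2| ≤ 2·5 + 2 = 12.
Hence |(2w^2 + 6w - 3) − 5| ≤ 12|w + 4| < ε provided |w + 4| < ε/12.
Choosing δ = min(1, ε/12) ensures both conditions, hence |(2w^2 + 6w - 3) − 5| < ε.

δ = min(1, ε/12)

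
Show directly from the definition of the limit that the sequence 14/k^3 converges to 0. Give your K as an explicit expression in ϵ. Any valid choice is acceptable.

Let ϵ > 0 be given. For k ≥ 1, |14/k^3 − 0| = 14/k^3.
14/k^3 < ϵ ⇔ k^3 > 14/ϵ ⇔ k > (14/ϵ)^{1/3}.
Take K = (14/ϵ)^{1/3}. Then k > K implies 14/k^3 < ϵ.

K = (14/ϵ)^{1/3}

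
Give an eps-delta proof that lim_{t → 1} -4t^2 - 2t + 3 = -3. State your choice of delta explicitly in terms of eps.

delta = min(1, eps/14)

Let eps > 0 be given. We want delta > 0 such that 0 < |t − 1| < delta implies |(-4t^2 - 2t + 3) + 3| < eps.
(-4t^2 - 2t + 3) + 3 = -4t^2 - 2t + 6 = (t − 1)(-4t - 6).
So |(-4t^2 - 2t + 3) + 3| = |t − 1|·|-4t - 6|.
Assume first that |t − 1| < 1, so |t| < 2. Then |-4t - 6| ≤ 4·2 + 6 = 14.
Hence |(-4t^2 - 2t + 3) + 3| ≤ 14|t − 1| < eps provided |t − 1| < eps/14.
Choosing delta = min(1, eps/14) ensures both conditions, hence |(-4t^2 - 2t + 3) + 3| < eps.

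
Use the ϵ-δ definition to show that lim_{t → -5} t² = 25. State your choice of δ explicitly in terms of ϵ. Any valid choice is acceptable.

δ = min(1, ϵ/11)

Suppose ϵ > 0. We seek δ > 0 with 0 < |t + 5| < δ ⇒ |t² − 25| < ϵ.
Factor: t² − 25 = (t + 5)(t - 5), so |t² − 25| = |t + 5|·|t - 5|.
Restrict δ ≤ 1. Then |t + 5| < 1 gives |t| < 6, so by the triangle inequality |t - 5| ≤ 6 + 5 = 11.
Hence |t² − 25| ≤ 11|t + 5|, which is < ϵ once |t + 5| < ϵ/11.
Take δ = min(1, ϵ/11). If 0 < |t + 5| < δ then both bounds hold and |t² − 25| ≤ 11|t + 5| < 11·(ϵ/11) = ϵ.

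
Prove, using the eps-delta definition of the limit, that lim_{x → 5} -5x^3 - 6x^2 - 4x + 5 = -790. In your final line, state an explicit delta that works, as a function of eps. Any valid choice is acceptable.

delta = min(1, eps/525)

Suppose eps > 0. We want delta > 0 such that 0 < |x − 5| < delta implies |(-5x^3 - 6x^2 - 4x + 5) + 790| < eps.
(-5x^3 - 6x^2 - 4x + 5) + 790 = -5x^3 - 6x^2 - 4x + 795 = (x − 5)(-5x^2 - 31x - 159).
So |(-5x^3 - 6x^2 - 4x + 5) + 790| = |x − 5|·|-5x^2 - 31x - 159|.
Assume first that |x − 5| < 1, so |x| < 6. Then |-5x^2 - 31x - 159| ≤ 5·6^2 + 31·6 + 159 = 525.
Hence |(-5x^3 - 6x^2 - 4x + 5) + 790| ≤ 525|x − 5| < eps provided |x − 5| < eps/525.
Choosing delta = min(1, eps/525) ensures both conditions, hence |(-5x^3 - 6x^2 - 4x + 5) + 790| < eps.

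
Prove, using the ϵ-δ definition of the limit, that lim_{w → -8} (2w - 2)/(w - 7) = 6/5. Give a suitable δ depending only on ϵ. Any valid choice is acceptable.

Suppose ϵ > 0. We want δ > 0 with 0 < |w + 8| < δ ⇒ |(2w - 2)/(w - 7) − (6/5)| < ϵ.
Combining over a common denominator, (2w - 2)/(w - 7) − (6/5) = [(2w - 2)·(-15) − (-18)·(w - 7)] / [(-15)·(w - 7)] = -12(w + 8) / ((-15)(w - 7)).
So |(2w - 2)/(w - 7) − (6/5)| = 12|w + 8| / (15·|w − 7|).
Require δ ≤ 15/2, so |w − 7| ≥ |-15| − |w + 8| > 15 − 15/2 = 15/2.
Hence |(2w - 2)/(w - 7) − (6/5)| < 12|w + 8|/(15·(15/2)) = (8/75)|w + 8|, which is < ϵ once |w + 8| < (75/8)ϵ.
Take δ = min(15/2, (75/8)ϵ). Then 0 < |w + 8| < δ forces both bounds, so |(2w - 2)/(w - 7) − (6/5)| < ϵ.

δ = min(15/2, (75/8)ϵ)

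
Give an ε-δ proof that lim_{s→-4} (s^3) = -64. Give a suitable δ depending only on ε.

δ = min(1, ε/61)

Let ε > 0. We seek δ > 0 with 0 < |s + 4| < δ ⇒ |s^3 + 64| < ε.
Factor: s^3 + 64 = (s + 4)(s^2 - 4s + 16), so |s^3 + 64| = |s + 4|·|s^2 - 4s + 16|.
Impose δ ≤ 1 so that |s| < 5; then |s^2 - 4s + 16| ≤ 61.
Hence |s^3 + 64| ≤ 61|s + 4|, which is < ε once |s + 4| < ε/61.
Take δ = min(1, ε/61). If 0 < |s + 4| < δ then both bounds hold and |s^3 + 64| ≤ 61|s + 4| < 61·(ε/61) = ε.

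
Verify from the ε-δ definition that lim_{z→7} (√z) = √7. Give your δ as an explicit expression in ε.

Let ε > 0. We want δ > 0 such that 0 < |z − 7| < δ implies |√z − √7| < ε.
Multiplying by the conjugate, |√z − √7| = |z − 7|/(√z + √7).
Restrict δ ≤ 7 so that |z − 7| < 7 forces z > 0, and then √z + √7 > √7.
Hence |√z − √7| < |z − 7|/√7, which is < ε once |z − 7| < √7·ε.
Take δ = min(7, √7·ε). If 0 < |z − 7| < δ then z > 0 and |√z − √7| < |z − 7|/√7 < ε.

δ = min(7, √7·ε)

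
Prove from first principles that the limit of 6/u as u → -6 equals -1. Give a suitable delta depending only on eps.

Let eps > 0 be given. We seek delta > 0 such that 0 < |u + 6| < delta implies |6/u + 1| < eps.
|6/u + 1| = 6·|-6 − u|/(6·|u|) = 6|u + 6|/(6|u|).
Restrict delta ≤ 3. Then |u + 6| < 3 gives |u| > 3, so 6|u| > 18.
Then |6/u + 1| < 6|u + 6|/18, which is < eps when |u + 6| < 3eps.
Take delta = min(3, 3eps). Then 0 < |u + 6| < delta gives both |u + 6| < 3 and |u + 6| < 3eps, so |6/u + 1| < eps.

delta = min(3, 3eps)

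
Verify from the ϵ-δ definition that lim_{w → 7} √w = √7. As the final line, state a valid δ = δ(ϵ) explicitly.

δ = min(7, √7·ϵ)

Let ϵ > 0 be given. We want δ > 0 such that 0 < |w − 7| < δ implies |√w − √7| < ϵ.
Multiplying by the conjugate, |√w − √7| = |w − 7|/(√w + √7).
Restrict δ ≤ 7 so that |w − 7| < 7 forces w > 0, and then √w + √7 > √7.
Hence |√w − √7| < |w − 7|/√7, which is < ϵ once |w − 7| < √7·ϵ.
Take δ = min(7, √7·ϵ). If 0 < |w − 7| < δ then w > 0 and |√w − √7| < |w − 7|/√7 < ϵ.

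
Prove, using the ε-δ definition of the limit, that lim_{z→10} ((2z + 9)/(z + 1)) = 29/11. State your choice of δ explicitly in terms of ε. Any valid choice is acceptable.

δ = min(11/2, (121/14)ε)

Fix ε > 0. We want δ > 0 with 0 < |z − 10| < δ ⇒ |(2z + 9)/(z + 1) − (29/11)| < ε.
Combining over a common denominator, (2z + 9)/(z + 1) − (29/11) = [(2z + 9)·11 − 29·(z + 1)] / [11·(z + 1)] = -7(z − 10) / (11(z + 1)).
So |(2z + 9)/(z + 1) − (29/11)| = 7|z − 10| / (11·|z + 1|).
Restrict δ ≤ 11/2. Then |z − 10| < 11/2 gives |z + 1| = |(z − 10) + 11| ≥ 11 − 11/2 = 11/2.
Hence |(2z + 9)/(z + 1) − (29/11)| < 7|z − 10|/(11·(11/2)) = (14/121)|z − 10|, which is < ε once |z − 10| < (121/14)ε.
Take δ = min(11/2, (121/14)ε). Then 0 < |z − 10| < δ forces both bounds, so |(2z + 9)/(z + 1) − (29/11)| < ε.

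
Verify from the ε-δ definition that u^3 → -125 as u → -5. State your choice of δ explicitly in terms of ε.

Let ε > 0. We seek δ > 0 with 0 < |u + 5| < δ ⇒ |u^3 + 125| < ε.
Factor: u^3 + 125 = (u + 5)(u^2 - 5u + 25), so |u^3 + 125| = |u + 5|·|u^2 - 5u + 25|.
Restrict δ ≤ 2. Then |u + 5| < 2 gives |u| < 7, so by the triangle inequality |u^2 - 5u + 25| ≤ 7^2 + 5·7 + 25 = 109.
Hence |u^3 + 125| ≤ 109|u + 5|, which is < ε once |u + 5| < ε/109.
Take δ = min(2, ε/109). If 0 < |u + 5| < δ then both bounds hold and |u^3 + 125| ≤ 109|u + 5| < 109·(ε/109) = ε.

δ = min(2, ε/109)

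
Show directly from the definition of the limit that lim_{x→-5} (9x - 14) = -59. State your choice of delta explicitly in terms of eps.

Let eps > 0 be given. We need delta > 0 so that 0 < |x + 5| < delta implies |(9x - 14) + 59| < eps.
|(9x - 14) + 59| = |9x + 45| = 9|x + 5|.
So 9|x + 5| < eps exactly when |x + 5| < eps/9.
Choosing delta = eps/9 gives |(9x - 14) + 59| = 9|x + 5| < eps whenever |x + 5| < delta.

delta = eps/9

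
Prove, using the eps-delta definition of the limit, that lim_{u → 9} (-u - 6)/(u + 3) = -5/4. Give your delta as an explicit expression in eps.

delta = min(6, 24eps)

Fix eps > 0. We want delta > 0 with 0 < |u − 9| < delta ⇒ |(-u - 6)/(u + 3) + 5/4| < eps.
Combining over a common denominator, (-u - 6)/(u + 3) + 5/4 = [(-u - 6)·12 − (-15)·(u + 3)] / [12·(u + 3)] = 3(u − 9) / (12(u + 3)).
So |(-u - 6)/(u + 3) + 5/4| = 3|u − 9| / (12·|u + 3|).
Require delta ≤ 6, so |u + 3| ≥ |12| − |u − 9| > 12 − 6 = 6.
Hence |(-u - 6)/(u + 3) + 5/4| < 3|u − 9|/(12·6) = (1/24)|u − 9|, which is < eps once |u − 9| < 24eps.
Take delta = min(6, 24eps). Then 0 < |u − 9| < delta forces both bounds, so |(-u - 6)/(u + 3) + 5/4| < eps.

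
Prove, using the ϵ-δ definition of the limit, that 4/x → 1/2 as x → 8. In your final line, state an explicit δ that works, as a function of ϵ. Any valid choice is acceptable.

δ = min(4, 8ϵ)

Let ϵ > 0. We seek δ > 0 such that 0 < |x − 8| < δ implies |4/x − (1/2)| < ϵ.
|4/x − (1/2)| = 4·|8 − x|/(8·|x|) = 4|x − 8|/(8|x|).
Require δ ≤ 4 so that |x| > 8 − 4 = 4, hence 8|x| > 32.
Then |4/x − (1/2)| < 4|x − 8|/32, which is < ϵ when |x − 8| < 8ϵ.
Take δ = min(4, 8ϵ). Then 0 < |x − 8| < δ gives both |x − 8| < 4 and |x − 8| < 8ϵ, so |4/x − (1/2)| < ϵ.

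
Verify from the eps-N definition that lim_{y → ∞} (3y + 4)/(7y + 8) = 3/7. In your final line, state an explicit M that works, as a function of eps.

Suppose eps > 0. We seek M > 0 such that y > M implies |(3y + 4)/(7y + 8) − (3/7)| < eps.
(3y + 4)/(7y + 8) − (3/7) = (7(3y + 4) − 3(7y + 8)) / (7(7y + 8)) = 4/(7(7y + 8)).
For y > 0 we have 7y + 8 > 7y, so |(3y + 4)/(7y + 8) − (3/7)| = 4/(7(7y + 8)) < 4/(7·7y) = (4/49)/y.
Thus |(3y + 4)/(7y + 8) − (3/7)| < eps whenever y > (4/49)/eps.
Take M = (4/49)/eps. If y > M then |(3y + 4)/(7y + 8) − (3/7)| < (4/49)/y < eps.

M = (4/49)/eps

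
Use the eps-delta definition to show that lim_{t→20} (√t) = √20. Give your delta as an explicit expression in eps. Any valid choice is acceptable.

Fix eps > 0. We want delta > 0 such that 0 < |t − 20| < delta implies |√t − √20| < eps.
Multiplying by the conjugate, |√t − √20| = |t − 20|/(√t + √20).
Restrict delta ≤ 20 so that |t − 20| < 20 forces t > 0, and then √t + √20 > √20.
Hence |√t − √20| < |t − 20|/√20, which is < eps once |t − 20| < √20·eps.
Take delta = min(20, √20·eps). If 0 < |t − 20| < delta then t > 0 and |√t − √20| < |t − 20|/√20 < eps.

delta = min(20, √20·eps)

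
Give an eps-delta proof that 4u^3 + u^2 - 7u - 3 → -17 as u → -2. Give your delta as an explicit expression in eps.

delta = min(1, eps/64)

Fix eps > 0. We want delta > 0 such that 0 < |u + 2| < delta implies |(4u^3 + u^2 - 7u - 3) + 17| < eps.
(4u^3 + u^2 - 7u - 3) + 17 = 4u^3 + u^2 - 7u + 14 = (u + 2)(4u^2 - 7u + 7).
So |(4u^3 + u^2 - 7u - 3) + 17| = |u + 2|·|4u^2 - 7u + 7|.
Require delta ≤ 1. Then |u + 2| < 1 gives |u| < 3, and by the triangle inequality |4u^2 - 7u + 7| ≤ 4·3^2 + 7·3 + 7 = 64.
Hence |(4u^3 + u^2 - 7u - 3) + 17| ≤ 64|u + 2| < eps provided |u + 2| < eps/64.
Take delta = min(1, eps/64). Then 0 < |u + 2| < delta gives both |u + 2| < 1 and |u + 2| < eps/64, so |(4u^3 + u^2 - 7u - 3) + 17| < eps.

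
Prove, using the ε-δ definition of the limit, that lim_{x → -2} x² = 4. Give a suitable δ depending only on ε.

Let ε > 0. We seek δ > 0 with 0 < |x + 2| < δ ⇒ |x² − 4| < ε.
Factor: x² − 4 = (x + 2)(x - 2), so |x² − 4| = |x + 2|·|x - 2|.
Impose δ ≤ 1 so that |x| < 3; then |x - 2| ≤ 5.
Hence |x² − 4| ≤ 5|x + 2|, which is < ε once |x + 2| < ε/5.
Take δ = min(1, ε/5). If 0 < |x + 2| < δ then both bounds hold and |x² − 4| ≤ 5|x + 2| < 5·(ε/5) = ε.

δ = min(1, ε/5)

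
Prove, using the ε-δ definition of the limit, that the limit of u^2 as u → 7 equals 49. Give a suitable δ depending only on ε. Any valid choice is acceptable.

δ = min(2, ε/16)

Let ε > 0. We seek δ > 0 with 0 < |u − 7| < δ ⇒ |u^2 − 49| < ε.
Factor: u^2 − 49 = (u − 7)(u + 7), so |u^2 − 49| = |u − 7|·|u + 7|.
Restrict δ ≤ 2. Then |u − 7| < 2 gives |u| < 9, so by the triangle inequality |u + 7| ≤ 9 + 7 = 16.
Hence |u^2 − 49| ≤ 16|u − 7|, which is < ε once |u − 7| < ε/16.
Take δ = min(2, ε/16). If 0 < |u − 7| < δ then both bounds hold and |u^2 − 49| ≤ 16|u − 7| < 16·(ε/16) = ε.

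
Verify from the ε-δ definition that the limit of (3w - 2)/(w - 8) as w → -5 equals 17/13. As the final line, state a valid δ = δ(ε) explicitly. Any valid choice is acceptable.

Let ε > 0 be given. We want δ > 0 with 0 < |w + 5| < δ ⇒ |(3w - 2)/(w - 8) − (17/13)| < ε.
Combining over a common denominator, (3w - 2)/(w - 8) − (17/13) = [(3w - 2)·(-13) − (-17)·(w - 8)] / [(-13)·(w - 8)] = -22(w + 5) / ((-13)(w - 8)).
So |(3w - 2)/(w - 8) − (17/13)| = 22|w + 5| / (13·|w − 8|).
Restrict δ ≤ 13/2. Then |w + 5| < 13/2 gives |w − 8| = |(w + 5) + (-13)| ≥ 13 − 13/2 = 13/2.
Hence |(3w - 2)/(w - 8) − (17/13)| < 22|w + 5|/(13·(13/2)) = (44/169)|w + 5|, which is < ε once |w + 5| < (169/44)ε.
Take δ = min(13/2, (169/44)ε). Then 0 < |w + 5| < δ forces both bounds, so |(3w - 2)/(w - 8) − (17/13)| < ε.

δ = min(13/2, (169/44)ε)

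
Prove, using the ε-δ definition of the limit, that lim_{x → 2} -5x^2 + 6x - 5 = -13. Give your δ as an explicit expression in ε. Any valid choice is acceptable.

δ = min(1, ε/19)

Let ε > 0. We want δ > 0 such that 0 < |x − 2| < δ implies |(-5x^2 + 6x - 5) + 13| < ε.
(-5x^2 + 6x - 5) + 13 = -5x^2 + 6x + 8 = (x − 2)(-5x - 4).
So |(-5x^2 + 6x - 5) + 13| = |x − 2|·|-5x - 4|.
Assume first that |x − 2| < 1, so |x| < 3. Then |-5x - 4| ≤ 5·3 + 4 = 19.
Hence |(-5x^2 + 6x - 5) + 13| ≤ 19|x − 2| < ε provided |x − 2| < ε/19.
Take δ = min(1, ε/19). Then 0 < |x − 2| < δ gives both |x − 2| < 1 and |x − 2| < ε/19, so |(-5x^2 + 6x - 5) + 13| < ε.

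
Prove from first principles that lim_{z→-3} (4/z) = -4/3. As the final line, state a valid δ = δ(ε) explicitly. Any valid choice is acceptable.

δ = min(3/2, (9/8)ε)

Let ε > 0. We seek δ > 0 such that 0 < |z + 3| < δ implies |4/z + 4/3| < ε.
|4/z + 4/3| = 4·|-3 − z|/(3·|z|) = 4|z + 3|/(3|z|).
Require δ ≤ 3/2 so that |z| > 3 − 3/2 = 3/2, hence 3|z| > 9/2.
Then |4/z + 4/3| < 4|z + 3|/(9/2), which is < ε when |z + 3| < (9/8)ε.
Take δ = min(3/2, (9/8)ε). Then 0 < |z + 3| < δ gives both |z + 3| < 3/2 and |z + 3| < (9/8)ε, so |4/z + 4/3| < ε.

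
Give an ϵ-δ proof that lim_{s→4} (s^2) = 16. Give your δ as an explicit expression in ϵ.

δ = min(2, ϵ/10)

Suppose ϵ > 0. We seek δ > 0 with 0 < |s − 4| < δ ⇒ |s^2 − 16| < ϵ.
Factor: s^2 − 16 = (s − 4)(s + 4), so |s^2 − 16| = |s − 4|·|s + 4|.
Restrict δ ≤ 2. Then |s − 4| < 2 gives |s| < 6, so by the triangle inequality |s + 4| ≤ 6 + 4 = 10.
Hence |s^2 − 16| ≤ 10|s − 4|, which is < ϵ once |s − 4| < ϵ/10.
Take δ = min(2, ϵ/10). If 0 < |s − 4| < δ then both bounds hold and |s^2 − 16| ≤ 10|s − 4| < 10·(ϵ/10) = ϵ.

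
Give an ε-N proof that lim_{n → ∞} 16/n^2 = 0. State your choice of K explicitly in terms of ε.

K = (16/ε)^{1/2}

Let ε > 0 be given. For n ≥ 1, |16/n^2 − 0| = 16/n^2.
16/n^2 < ε ⇔ n^2 > 16/ε ⇔ n > (16/ε)^{1/2}.
Take K = (16/ε)^{1/2}. Then n > K implies 16/n^2 < ε.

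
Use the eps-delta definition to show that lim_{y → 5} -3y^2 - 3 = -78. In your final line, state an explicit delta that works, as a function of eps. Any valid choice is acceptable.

Let eps > 0. We want delta > 0 such that 0 < |y − 5| < delta implies |(-3y^2 - 3) + 78| < eps.
(-3y^2 - 3) + 78 = -3y^2 + 75 = (y − 5)(-3y - 15).
So |(-3y^2 - 3) + 78| = |y − 5|·|-3y - 15|.
Assume first that |y − 5| < 1, so |y| < 6. Then |-3y - 15| ≤ 3·6 + 15 = 33.
Hence |(-3y^2 - 3) + 78| ≤ 33|y − 5| < eps provided |y − 5| < eps/33.
Choosing delta = min(1, eps/33) ensures both conditions, hence |(-3y^2 - 3) + 78| < eps.

delta = min(1, eps/33)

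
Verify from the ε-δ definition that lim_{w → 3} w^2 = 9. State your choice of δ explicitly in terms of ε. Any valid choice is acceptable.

Let ε > 0. We seek δ > 0 with 0 < |w − 3| < δ ⇒ |w^2 − 9| < ε.
Factor: w^2 − 9 = (w − 3)(w + 3), so |w^2 − 9| = |w − 3|·|w + 3|.
Restrict δ ≤ 1. Then |w − 3| < 1 gives |w| < 4, so by the triangle inequality |w + 3| ≤ 4 + 3 = 7.
Hence |w^2 − 9| ≤ 7|w − 3|, which is < ε once |w − 3| < ε/7.
Take δ = min(1, ε/7). If 0 < |w − 3| < δ then both bounds hold and |w^2 − 9| ≤ 7|w − 3| < 7·(ε/7) = ε.

δ = min(1, ε/7)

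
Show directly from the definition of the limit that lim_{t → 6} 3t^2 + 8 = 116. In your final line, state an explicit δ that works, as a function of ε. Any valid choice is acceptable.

δ = min(1, ε/39)

Suppose ε > 0. We want δ > 0 such that 0 < |t − 6| < δ implies |(3t^2 + 8) − 116| < ε.
(3t^2 + 8) − 116 = 3t^2 - 108 = (t − 6)(3t + 18).
So |(3t^2 + 8) − 116| = |t − 6|·|3t + 18|.
Require δ ≤ 1. Then |t − 6| < 1 gives |t| < 7, and by the triangle inequality |3t + 18| ≤ 3·7 + 18 = 39.
Hence |(3t^2 + 8) − 116| ≤ 39|t − 6| < ε provided |t − 6| < ε/39.
Take δ = min(1, ε/39). Then 0 < |t − 6| < δ gives both |t − 6| < 1 and |t − 6| < ε/39, so |(3t^2 + 8) − 116| < ε.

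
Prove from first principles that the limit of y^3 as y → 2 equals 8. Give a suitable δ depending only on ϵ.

δ = min(1, ϵ/19)

Let ϵ > 0. We seek δ > 0 with 0 < |y − 2| < δ ⇒ |y^3 − 8| < ϵ.
Factor: y^3 − 8 = (y − 2)(y^2 + 2y + 4), so |y^3 − 8| = |y − 2|·|y^2 + 2y + 4|.
Impose δ ≤ 1 so that |y| < 3; then |y^2 + 2y + 4| ≤ 19.
Hence |y^3 − 8| ≤ 19|y − 2|, which is < ϵ once |y − 2| < ϵ/19.
Take δ = min(1, ϵ/19). If 0 < |y − 2| < δ then both bounds hold and |y^3 − 8| ≤ 19|y − 2| < 19·(ϵ/19) = ϵ.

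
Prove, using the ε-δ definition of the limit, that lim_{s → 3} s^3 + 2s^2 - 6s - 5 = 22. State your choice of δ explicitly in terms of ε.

δ = min(1, ε/45)

Fix ε > 0. We want δ > 0 such that 0 < |s − 3| < δ implies |(s^3 + 2s^2 - 6s - 5) − 22| < ε.
(s^3 + 2s^2 - 6s - 5) − 22 = s^3 + 2s^2 - 6s - 27 = (s − 3)(s^2 + 5s + 9).
So |(s^3 + 2s^2 - 6s - 5) − 22| = |s − 3|·|s^2 + 5s + 9|.
Assume first that |s − 3| < 1, so |s| < 4. Then |s^2 + 5s + 9| ≤ 4^2 + 5·4 + 9 = 45.
Hence |(s^3 + 2s^2 - 6s - 5) − 22| ≤ 45|s − 3| < ε provided |s − 3| < ε/45.
Choosing δ = min(1, ε/45) ensures both conditions, hence |(s^3 + 2s^2 - 6s - 5) − 22| < ε.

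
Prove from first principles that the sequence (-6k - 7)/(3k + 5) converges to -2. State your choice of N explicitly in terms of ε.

N = 1/ε

Let ε > 0 be given. For k ≥ 1, |(-6k - 7)/(3k + 5) + 2| = |9|/(3(3k + 5)) = 9/(3(3k + 5)).
Since 3k + 5 ≥ 3k for k ≥ 1, this is ≤ 9/(3·3k) = 1/k.
So |(-6k - 7)/(3k + 5) + 2| < ε whenever k > 1/ε.
Take N = 1/ε. If k > N then |(-6k - 7)/(3k + 5) + 2| ≤ 1/k < ε.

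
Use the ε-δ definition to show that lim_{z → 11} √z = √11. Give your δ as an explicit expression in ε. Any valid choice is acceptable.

δ = min(11, √11·ε)

Let ε > 0. We want δ > 0 such that 0 < |z − 11| < δ implies |√z − √11| < ε.
Rationalise: √z − √11 = (z − 11)/(√z + √11), so |√z − √11| = |z − 11|/(√z + √11).
Restrict δ ≤ 11 so that |z − 11| < 11 forces z > 0, and then √z + √11 > √11.
Hence |√z − √11| < |z − 11|/√11, which is < ε once |z − 11| < √11·ε.
Take δ = min(11, √11·ε). If 0 < |z − 11| < δ then z > 0 and |√z − √11| < |z − 11|/√11 < ε.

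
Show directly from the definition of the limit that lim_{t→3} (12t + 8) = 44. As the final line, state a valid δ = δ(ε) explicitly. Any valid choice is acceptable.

δ = ε/12

Suppose ε > 0. We need δ > 0 so that 0 < |t − 3| < δ implies |(12t + 8) − 44| < ε.
Since (12t + 8) − 44 = 12(t − 3), we have |(12t + 8) − 44| = 12|t − 3|.
Thus it suffices that |t − 3| < ε/12.
Take δ = ε/12. If 0 < |t − 3| < δ then |(12t + 8) − 44| = 12|t − 3| < 12·(ε/12) = ε.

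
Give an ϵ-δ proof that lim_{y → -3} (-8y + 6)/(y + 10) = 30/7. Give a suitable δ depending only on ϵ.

Let ϵ > 0. We want δ > 0 with 0 < |y + 3| < δ ⇒ |(-8y + 6)/(y + 10) − (30/7)| < ϵ.
Combining over a common denominator, (-8y + 6)/(y + 10) − (30/7) = [(-8y + 6)·7 − 30·(y + 10)] / [7·(y + 10)] = -86(y + 3) / (7(y + 10)).
So |(-8y + 6)/(y + 10) − (30/7)| = 86|y + 3| / (7·|y + 10|).
Require δ ≤ 7/2, so |y + 10| ≥ |7| − |y + 3| > 7 − 7/2 = 7/2.
Hence |(-8y + 6)/(y + 10) − (30/7)| < 86|y + 3|/(7·(7/2)) = (172/49)|y + 3|, which is < ϵ once |y + 3| < (49/172)ϵ.
Take δ = min(7/2, (49/172)ϵ). Then 0 < |y + 3| < δ forces both bounds, so |(-8y + 6)/(y + 10) − (30/7)| < ϵ.

δ = min(7/2, (49/172)ϵ)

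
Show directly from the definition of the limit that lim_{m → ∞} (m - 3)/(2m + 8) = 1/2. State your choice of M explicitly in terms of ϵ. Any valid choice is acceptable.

M = (7/2)/ϵ

Let ϵ > 0. For m ≥ 1, |(m - 3)/(2m + 8) − (1/2)| = |-14|/(2(2m + 8)) = 14/(2(2m + 8)).
Since 2m + 8 ≥ 2m for m ≥ 1, this is ≤ 14/(2·2m) = (7/2)/m.
So |(m - 3)/(2m + 8) − (1/2)| < ϵ whenever m > (7/2)/ϵ.
Take M = (7/2)/ϵ. If m > M then |(m - 3)/(2m + 8) − (1/2)| ≤ (7/2)/m < ϵ.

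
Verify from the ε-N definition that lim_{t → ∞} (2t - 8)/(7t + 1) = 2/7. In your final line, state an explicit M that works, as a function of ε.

M = (58/49)/ε

Let ε > 0. We seek M > 0 such that t > M implies |(2t - 8)/(7t + 1) − (2/7)| < ε.
(2t - 8)/(7t + 1) − (2/7) = (7(2t - 8) − 2(7t + 1)) / (7(7t + 1)) = -58/(7(7t + 1)).
For t > 0 we have 7t + 1 > 7t, so |(2t - 8)/(7t + 1) − (2/7)| = 58/(7(7t + 1)) < 58/(7·7t) = (58/49)/t.
Thus |(2t - 8)/(7t + 1) − (2/7)| < ε whenever t > (58/49)/ε.
Take M = (58/49)/ε. If t > M then |(2t - 8)/(7t + 1) − (2/7)| < (58/49)/t < ε.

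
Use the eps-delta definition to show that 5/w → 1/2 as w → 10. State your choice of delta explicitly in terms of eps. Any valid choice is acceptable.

Let eps > 0 be given. We seek delta > 0 such that 0 < |w − 10| < delta implies |5/w − (1/2)| < eps.
|5/w − (1/2)| = 5·|10 − w|/(10·|w|) = 5|w − 10|/(10|w|).
Restrict delta ≤ 5. Then |w − 10| < 5 gives |w| > 5, so 10|w| > 50.
Then |5/w − (1/2)| < 5|w − 10|/50, which is < eps when |w − 10| < 10eps.
Take delta = min(5, 10eps). Then 0 < |w − 10| < delta gives both |w − 10| < 5 and |w − 10| < 10eps, so |5/w − (1/2)| < eps.

delta = min(5, 10eps)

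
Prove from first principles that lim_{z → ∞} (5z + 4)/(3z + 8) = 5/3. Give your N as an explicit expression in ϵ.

N = (28/9)/ϵ

Let ϵ > 0 be given. We seek N > 0 such that z > N implies |(5z + 4)/(3z + 8) − (5/3)| < ϵ.
(5z + 4)/(3z + 8) − (5/3) = (3(5z + 4) − 5(3z + 8)) / (3(3z + 8)) = -28/(3(3z + 8)).
For z > 0 we have 3z + 8 > 3z, so |(5z + 4)/(3z + 8) − (5/3)| = 28/(3(3z + 8)) < 28/(3·3z) = (28/9)/z.
Thus |(5z + 4)/(3z + 8) − (5/3)| < ϵ whenever z > (28/9)/ϵ.
Take N = (28/9)/ϵ. If z > N then |(5z + 4)/(3z + 8) − (5/3)| < (28/9)/z < ϵ.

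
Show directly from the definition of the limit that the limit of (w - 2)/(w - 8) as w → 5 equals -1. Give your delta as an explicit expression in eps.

Fix eps > 0. We want delta > 0 with 0 < |w − 5| < delta ⇒ |(w - 2)/(w - 8) + 1| < eps.
Combining over a common denominator, (w - 2)/(w - 8) + 1 = [(w - 2)·(-3) − 3·(w - 8)] / [(-3)·(w - 8)] = -6(w − 5) / ((-3)(w - 8)).
So |(w - 2)/(w - 8) + 1| = 6|w − 5| / (3·|w − 8|).
Require delta ≤ 3/2, so |w − 8| ≥ |-3| − |w − 5| > 3 − 3/2 = 3/2.
Hence |(w - 2)/(w - 8) + 1| < 6|w − 5|/(3·(3/2)) = (4/3)|w − 5|, which is < eps once |w − 5| < (3/4)eps.
Take delta = min(3/2, (3/4)eps). Then 0 < |w − 5| < delta forces both bounds, so |(w - 2)/(w - 8) + 1| < eps.

delta = min(3/2, (3/4)eps)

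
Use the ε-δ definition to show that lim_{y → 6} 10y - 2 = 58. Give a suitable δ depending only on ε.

δ = ε/10

Let ε > 0 be given. We need δ > 0 so that 0 < |y − 6| < δ implies |(10y - 2) − 58| < ε.
|(10y - 2) − 58| = |10y - 60| = 10|y − 6|.
Thus it suffices that |y − 6| < ε/10.
Take δ = ε/10. If 0 < |y − 6| < δ then |(10y - 2) − 58| = 10|y − 6| < 10·(ε/10) = ε.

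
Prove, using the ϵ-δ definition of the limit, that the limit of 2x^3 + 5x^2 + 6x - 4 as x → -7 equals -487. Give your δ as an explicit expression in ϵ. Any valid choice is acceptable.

Suppose ϵ > 0. We want δ > 0 such that 0 < |x + 7| < δ implies |(2x^3 + 5x^2 + 6x - 4) + 487| < ϵ.
(2x^3 + 5x^2 + 6x - 4) + 487 = 2x^3 + 5x^2 + 6x + 483 = (x + 7)(2x^2 - 9x + 69).
So |(2x^3 + 5x^2 + 6x - 4) + 487| = |x + 7|·|2x^2 - 9x + 69|.
Assume first that |x + 7| < 1, so |x| < 8. Then |2x^2 - 9x + 69| ≤ 2·8^2 + 9·8 + 69 = 269.
Hence |(2x^3 + 5x^2 + 6x - 4) + 487| ≤ 269|x + 7| < ϵ provided |x + 7| < ϵ/269.
Choosing δ = min(1, ϵ/269) ensures both conditions, hence |(2x^3 + 5x^2 + 6x - 4) + 487| < ϵ.

δ = min(1, ϵ/269)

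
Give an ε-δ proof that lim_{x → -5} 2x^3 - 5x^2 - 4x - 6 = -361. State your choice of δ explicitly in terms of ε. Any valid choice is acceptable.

δ = min(1, ε/233)

Let ε > 0 be given. We want δ > 0 such that 0 < |x + 5| < δ implies |(2x^3 - 5x^2 - 4x - 6) + 361| < ε.
(2x^3 - 5x^2 - 4x - 6) + 361 = 2x^3 - 5x^2 - 4x + 355 = (x + 5)(2x^2 - 15x + 71).
So |(2x^3 - 5x^2 - 4x - 6) + 361| = |x + 5|·|2x^2 - 15x + 71|.
Require δ ≤ 1. Then |x + 5| < 1 gives |x| < 6, and by the triangle inequality |2x^2 - 15x + 71| ≤ 2·6^2 + 15·6 + 71 = 233.
Hence |(2x^3 - 5x^2 - 4x - 6) + 361| ≤ 233|x + 5| < ε provided |x + 5| < ε/233.
Take δ = min(1, ε/233). Then 0 < |x + 5| < δ gives both |x + 5| < 1 and |x + 5| < ε/233, so |(2x^3 - 5x^2 - 4x - 6) + 361| < ε.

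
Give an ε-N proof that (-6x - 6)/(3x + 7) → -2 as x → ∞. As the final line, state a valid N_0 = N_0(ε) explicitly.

Suppose ε > 0. We seek N_0 > 0 such that x > N_0 implies |(-6x - 6)/(3x + 7) + 2| < ε.
(-6x - 6)/(3x + 7) + 2 = (3(-6x - 6) − (-6)(3x + 7)) / (3(3x + 7)) = 24/(3(3x + 7)).
For x > 0 we have 3x + 7 > 3x, so |(-6x - 6)/(3x + 7) + 2| = 24/(3(3x + 7)) < 24/(3·3x) = (8/3)/x.
Thus |(-6x - 6)/(3x + 7) + 2| < ε whenever x > (8/3)/ε.
Take N_0 = (8/3)/ε. If x > N_0 then |(-6x - 6)/(3x + 7) + 2| < (8/3)/x < ε.

N_0 = (8/3)/ε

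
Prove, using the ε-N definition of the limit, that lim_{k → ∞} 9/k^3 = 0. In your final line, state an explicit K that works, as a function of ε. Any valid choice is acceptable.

K = (9/ε)^{1/3}

Let ε > 0 be given. For k ≥ 1, |9/k^3 − 0| = 9/k^3.
9/k^3 < ε ⇔ k^3 > 9/ε ⇔ k > (9/ε)^{1/3}.
Take K = (9/ε)^{1/3}. Then k > K implies 9/k^3 < ε.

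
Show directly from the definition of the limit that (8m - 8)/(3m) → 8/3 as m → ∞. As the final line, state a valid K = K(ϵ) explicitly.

Let ϵ > 0. For m ≥ 1, |(8m - 8)/(3m) − (8/3)| = |-24|/(3(3m)) = 24/(3(3m)).
Since 3m ≥ 3m for m ≥ 1, this is ≤ 24/(3·3m) = (8/3)/m.
So |(8m - 8)/(3m) − (8/3)| < ϵ whenever m > (8/3)/ϵ.
Take K = (8/3)/ϵ. If m > K then |(8m - 8)/(3m) − (8/3)| ≤ (8/3)/m < ϵ.

K = (8/3)/ϵ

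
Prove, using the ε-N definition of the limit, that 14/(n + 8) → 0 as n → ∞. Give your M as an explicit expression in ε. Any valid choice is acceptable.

M = 14/ε

Let ε > 0. For n ≥ 1, |14/(n + 8) − 0| = 14/(n + 8) ≤ 14/n.
We need 14/n < ε, i.e. n > 14/ε.
Take M = 14/ε. If n > M then |14/(n + 8)| ≤ 14/n < ε.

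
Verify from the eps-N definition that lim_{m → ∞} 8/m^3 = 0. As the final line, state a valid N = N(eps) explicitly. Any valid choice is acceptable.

Let eps > 0 be given. For m ≥ 1, |8/m^3 − 0| = 8/m^3.
8/m^3 < eps ⇔ m^3 > 8/eps ⇔ m > (8/eps)^{1/3}.
Take N = (8/eps)^{1/3}. Then m > N implies 8/m^3 < eps.

N = (8/eps)^{1/3}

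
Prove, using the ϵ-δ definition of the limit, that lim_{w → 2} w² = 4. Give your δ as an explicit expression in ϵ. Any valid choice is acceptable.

Let ϵ > 0. We seek δ > 0 with 0 < |w − 2| < δ ⇒ |w² − 4| < ϵ.
Factor: w² − 4 = (w − 2)(w + 2), so |w² − 4| = |w − 2|·|w + 2|.
Restrict δ ≤ 2. Then |w − 2| < 2 gives |w| < 4, so by the triangle inequality |w + 2| ≤ 4 + 2 = 6.
Hence |w² − 4| ≤ 6|w − 2|, which is < ϵ once |w − 2| < ϵ/6.
Take δ = min(2, ϵ/6). If 0 < |w − 2| < δ then both bounds hold and |w² − 4| ≤ 6|w − 2| < 6·(ϵ/6) = ϵ.

δ = min(2, ϵ/6)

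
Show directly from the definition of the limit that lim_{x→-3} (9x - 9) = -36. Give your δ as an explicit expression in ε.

Fix ε > 0. We need δ > 0 so that 0 < |x + 3| < δ implies |(9x - 9) + 36| < ε.
Since (9x - 9) + 36 = 9(x + 3), we have |(9x - 9) + 36| = 9|x + 3|.
Thus it suffices that |x + 3| < ε/9.
Take δ = ε/9. If 0 < |x + 3| < δ then |(9x - 9) + 36| = 9|x + 3| < 9·(ε/9) = ε.

δ = ε/9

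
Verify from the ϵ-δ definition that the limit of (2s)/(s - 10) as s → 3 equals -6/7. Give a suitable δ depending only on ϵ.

Fix ϵ > 0. We want δ > 0 with 0 < |s − 3| < δ ⇒ |(2s)/(s - 10) + 6/7| < ϵ.
Combining over a common denominator, (2s)/(s - 10) + 6/7 = [(2s)·(-7) − 6·(s - 10)] / [(-7)·(s - 10)] = -20(s − 3) / ((-7)(s - 10)).
So |(2s)/(s - 10) + 6/7| = 20|s − 3| / (7·|s − 10|).
Restrict δ ≤ 7/2. Then |s − 3| < 7/2 gives |s − 10| = |(s − 3) + (-7)| ≥ 7 − 7/2 = 7/2.
Hence |(2s)/(s - 10) + 6/7| < 20|s − 3|/(7·(7/2)) = (40/49)|s − 3|, which is < ϵ once |s − 3| < (49/40)ϵ.
Take δ = min(7/2, (49/40)ϵ). Then 0 < |s − 3| < δ forces both bounds, so |(2s)/(s - 10) + 6/7| < ϵ.

δ = min(7/2, (49/40)ϵ)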